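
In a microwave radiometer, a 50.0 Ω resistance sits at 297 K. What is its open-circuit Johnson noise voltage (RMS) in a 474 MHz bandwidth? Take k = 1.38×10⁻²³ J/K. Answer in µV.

V_n = √(4kTRB)
4kTRB = 4 × 1.38×10⁻²³ × 297 × 5.00×10¹ × 4.74×10⁸ = 3.89×10⁻¹⁰ V²
V_n = √(3.89×10⁻¹⁰) = 1.97×10⁻⁵ V = 19.7 µV

19.7 µV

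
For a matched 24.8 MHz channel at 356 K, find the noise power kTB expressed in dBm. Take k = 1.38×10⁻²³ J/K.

P_n = kTB = 1.38×10⁻²³ × 356 × 2.48×10⁷ = 1.22×10⁻¹³ W
In dBm: 10 log₁₀(1.22×10⁻¹³ / 10⁻³) = −99.1 dBm

−99.1 dBm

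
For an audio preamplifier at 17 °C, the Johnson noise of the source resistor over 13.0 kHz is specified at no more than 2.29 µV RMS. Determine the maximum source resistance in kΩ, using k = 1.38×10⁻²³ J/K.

T = 17 °C + 273.15 = 290.15 K
Johnson–Nyquist: V_n = √(4kTRB) ⇒ R = V_n² / (4kTB)
4kTB = 4 × 1.38×10⁻²³ × 290.15 × 1.30×10⁴ = 2.08×10⁻¹⁶
R = (2.29×10⁻⁶)² / 2.08×10⁻¹⁶ = 2.52×10⁴ Ω = 25.2 kΩ

25.2 kΩ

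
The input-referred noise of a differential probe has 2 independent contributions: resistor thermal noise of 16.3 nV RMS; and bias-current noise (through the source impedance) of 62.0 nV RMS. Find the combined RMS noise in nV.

Uncorrelated sources add in power (mean-square): V_tot = √(ΣV_i²)
V_tot = √[(1.63×10⁻⁸)² + (6.20×10⁻⁸)²] = 6.41×10⁻⁸ V = 64.1 nV

64.1 nV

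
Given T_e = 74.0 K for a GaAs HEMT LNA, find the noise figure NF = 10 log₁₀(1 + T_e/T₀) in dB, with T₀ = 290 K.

0.987 dB

F = 1 + T_e/T₀ = 1 + 74.0/290 = 1.25517
NF = 10 log₁₀(1.25517) = 0.987 dB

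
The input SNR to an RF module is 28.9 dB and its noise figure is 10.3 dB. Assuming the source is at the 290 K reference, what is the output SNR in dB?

By definition F = SNR_in/SNR_out, so in dB: SNR_out = SNR_in − NF
SNR_out = 28.9 − 10.3 = 18.6 dB

18.6 dB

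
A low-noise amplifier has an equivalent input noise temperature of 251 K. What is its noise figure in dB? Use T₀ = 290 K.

2.71 dB

F = 1 + T_e/T₀ = 1 + 251/290 = 1.86552
NF = 10 log₁₀(1.86552) = 2.71 dB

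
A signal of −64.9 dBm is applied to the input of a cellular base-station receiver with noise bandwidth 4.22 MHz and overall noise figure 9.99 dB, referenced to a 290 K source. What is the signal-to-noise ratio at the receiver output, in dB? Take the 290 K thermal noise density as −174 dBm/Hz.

Noise floor: N = −174 + 10 log₁₀(B) + NF
10 log₁₀(4.22×10⁶) = 66.25 dB
N = −174 + 66.25 + 9.99 = −97.76 dBm
SNR = P_sig − N = −64.9 − (−97.76) = 32.86 dB → 32.9 dB

32.9 dB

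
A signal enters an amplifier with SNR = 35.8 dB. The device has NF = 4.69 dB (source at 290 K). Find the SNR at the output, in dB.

By definition F = SNR_in/SNR_out, so in dB: SNR_out = SNR_in − NF
SNR_out = 35.8 − 4.69 = 31.11 dB

31.11 dB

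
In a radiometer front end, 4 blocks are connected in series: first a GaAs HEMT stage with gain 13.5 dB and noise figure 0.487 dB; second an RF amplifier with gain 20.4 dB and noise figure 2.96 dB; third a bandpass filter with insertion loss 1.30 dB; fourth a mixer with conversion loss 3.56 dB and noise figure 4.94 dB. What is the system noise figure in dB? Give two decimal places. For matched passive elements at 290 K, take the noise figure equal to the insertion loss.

Convert to linear (a loss of L dB is a gain of −L dB): F_i = 10^(NF_i/10), G_i = 10^(G_i,dB/10)
  Stage 1: F_1 = 10^(0.487/10) = 1.119, G_1 = 10^(13.5/10) = 22.39
  Stage 2: F_2 = 10^(2.96/10) = 1.977, G_2 = 10^(20.4/10) = 109.6
  Stage 3: F_3 = 10^(1.30/10) = 1.349, G_3 = 10^(−1.30/10) = 0.7413
  Stage 4: F_4 = 10^(4.94/10) = 3.119, G_4 = 10^(−3.56/10) = 0.4406
Friis cascade:
  F = 1.119 + (1.977 − 1)/22.39 + (1.349 − 1)/2455 + (3.119 − 1)/1820 = 1.164
NF = 10 log₁₀(1.164) = 0.66 dB

0.66 dB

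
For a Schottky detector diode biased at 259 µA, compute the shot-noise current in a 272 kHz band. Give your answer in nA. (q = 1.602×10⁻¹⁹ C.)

4.75 nA

I_n = √(2qI·B)
2qI·B = 2 × 1.602×10⁻¹⁹ × 2.59×10⁻⁴ × 2.72×10⁵ = 2.26×10⁻¹⁷ A²
I_n = √(2.26×10⁻¹⁷) = 4.75×10⁻⁹ A = 4.75 nA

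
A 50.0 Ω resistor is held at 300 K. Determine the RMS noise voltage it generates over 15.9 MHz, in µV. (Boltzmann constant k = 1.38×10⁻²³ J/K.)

3.63 µV

V_n = √(4kTRB)
4kTRB = 4 × 1.38×10⁻²³ × 300 × 5.00×10¹ × 1.59×10⁷ = 1.32×10⁻¹¹ V²
V_n = √(1.32×10⁻¹¹) = 3.63×10⁻⁶ V = 3.63 µV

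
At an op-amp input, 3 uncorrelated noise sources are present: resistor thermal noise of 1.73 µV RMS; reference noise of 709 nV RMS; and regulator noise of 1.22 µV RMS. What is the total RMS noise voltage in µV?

Uncorrelated sources add in power (mean-square): V_tot = √(ΣV_i²)
V_tot = √[(1.73×10⁻⁶)² + (7.09×10⁻⁷)² + (1.22×10⁻⁶)²] = 2.23×10⁻⁶ V = 2.23 µV

2.23 µV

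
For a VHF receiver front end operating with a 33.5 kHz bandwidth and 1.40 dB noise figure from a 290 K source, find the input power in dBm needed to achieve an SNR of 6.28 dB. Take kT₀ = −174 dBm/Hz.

Sensitivity = −174 + 10 log₁₀(B) + NF + SNR_min
= −174 + 45.25 + 1.40 + 6.28
= −121.07 dBm → −121.1 dBm

−121.1 dBm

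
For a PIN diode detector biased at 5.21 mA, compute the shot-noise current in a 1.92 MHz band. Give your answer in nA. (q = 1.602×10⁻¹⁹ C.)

I_n = √(2qI·B)
2qI·B = 2 × 1.602×10⁻¹⁹ × 5.21×10⁻³ × 1.92×10⁶ = 3.21×10⁻¹⁵ A²
I_n = √(3.21×10⁻¹⁵) = 5.66×10⁻⁸ A = 56.6 nA

56.6 nA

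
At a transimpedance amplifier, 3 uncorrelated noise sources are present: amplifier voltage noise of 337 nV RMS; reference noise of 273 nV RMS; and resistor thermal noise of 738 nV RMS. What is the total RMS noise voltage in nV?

856 nV

Uncorrelated sources add in power (mean-square): V_tot = √(ΣV_i²)
V_tot = √[(3.37×10⁻⁷)² + (2.73×10⁻⁷)² + (7.38×10⁻⁷)²] = 8.56×10⁻⁷ V = 856 nV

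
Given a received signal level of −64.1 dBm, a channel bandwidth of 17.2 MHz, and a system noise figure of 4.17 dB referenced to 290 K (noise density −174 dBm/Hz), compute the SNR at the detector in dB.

Noise floor: N = −174 + 10 log₁₀(B) + NF
10 log₁₀(1.72×10⁷) = 72.36 dB
N = −174 + 72.36 + 4.17 = −97.47 dBm
SNR = P_sig − N = −64.1 − (−97.47) = 33.37 dB → 33.4 dB

33.4 dB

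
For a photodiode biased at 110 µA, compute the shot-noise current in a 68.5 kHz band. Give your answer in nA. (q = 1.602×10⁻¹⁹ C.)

1.55 nA

I_n = √(2qI·B)
2qI·B = 2 × 1.602×10⁻¹⁹ × 1.10×10⁻⁴ × 6.85×10⁴ = 2.41×10⁻¹⁸ A²
I_n = √(2.41×10⁻¹⁸) = 1.55×10⁻⁹ A = 1.55 nA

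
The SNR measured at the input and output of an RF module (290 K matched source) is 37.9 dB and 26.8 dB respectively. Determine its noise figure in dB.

11.1 dB

NF (dB) = SNR_in(dB) − SNR_out(dB) when the source is at T₀
NF = 37.9 − 26.8 = 11.1 dB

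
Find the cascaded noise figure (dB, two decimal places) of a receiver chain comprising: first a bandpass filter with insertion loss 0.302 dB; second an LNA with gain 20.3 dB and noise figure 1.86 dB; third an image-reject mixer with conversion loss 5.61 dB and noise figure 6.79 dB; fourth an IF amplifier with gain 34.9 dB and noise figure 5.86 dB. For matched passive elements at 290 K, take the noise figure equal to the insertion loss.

Convert to linear (a loss of L dB is a gain of −L dB): F_i = 10^(NF_i/10), G_i = 10^(G_i,dB/10)
  Stage 1: F_1 = 10^(0.302/10) = 1.072, G_1 = 10^(−0.302/10) = 0.9328
  Stage 2: F_2 = 10^(1.86/10) = 1.535, G_2 = 10^(20.3/10) = 107.2
  Stage 3: F_3 = 10^(6.79/10) = 4.775, G_3 = 10^(−5.61/10) = 0.2748
  Stage 4: F_4 = 10^(5.86/10) = 3.855, G_4 = 10^(34.9/10) = 3090
Friis cascade:
  F = 1.072 + (1.535 − 1)/0.9328 + (4.775 − 1)/99.95 + (3.855 − 1)/27.47 = 1.787
NF = 10 log₁₀(1.787) = 2.52 dB

2.52 dB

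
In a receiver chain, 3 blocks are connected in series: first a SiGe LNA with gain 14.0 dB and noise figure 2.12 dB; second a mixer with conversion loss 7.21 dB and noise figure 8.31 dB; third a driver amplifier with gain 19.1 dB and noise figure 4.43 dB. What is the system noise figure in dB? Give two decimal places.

3.48 dB

Convert to linear (a loss of L dB is a gain of −L dB): F_i = 10^(NF_i/10), G_i = 10^(G_i,dB/10)
  Stage 1: F_1 = 10^(2.12/10) = 1.629, G_1 = 10^(14.0/10) = 25.12
  Stage 2: F_2 = 10^(8.31/10) = 6.776, G_2 = 10^(−7.21/10) = 0.1901
  Stage 3: F_3 = 10^(4.43/10) = 2.773, G_3 = 10^(19.1/10) = 81.28
Friis cascade:
  F = 1.629 + (6.776 − 1)/25.12 + (2.773 − 1)/4.775 = 2.231
NF = 10 log₁₀(2.231) = 3.48 dB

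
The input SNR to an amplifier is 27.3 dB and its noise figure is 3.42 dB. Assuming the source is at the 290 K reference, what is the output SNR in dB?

By definition F = SNR_in/SNR_out, so in dB: SNR_out = SNR_in − NF
SNR_out = 27.3 − 3.42 = 23.88 dB

23.88 dB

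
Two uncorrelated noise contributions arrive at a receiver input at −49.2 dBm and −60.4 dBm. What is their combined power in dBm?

−48.9 dBm

Convert to linear, add, convert back:
P₁ = 1.20×10⁻⁸ W, P₂ = 9.12×10⁻¹⁰ W
P_tot = 1.29×10⁻⁸ W → 10 log₁₀(P_tot / 10⁻³) = −48.9 dBm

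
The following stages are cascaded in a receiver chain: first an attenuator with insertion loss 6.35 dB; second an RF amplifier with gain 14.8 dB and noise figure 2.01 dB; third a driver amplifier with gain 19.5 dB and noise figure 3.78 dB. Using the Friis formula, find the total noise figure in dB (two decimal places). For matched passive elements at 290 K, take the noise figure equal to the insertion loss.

8.48 dB

Convert to linear (a loss of L dB is a gain of −L dB): F_i = 10^(NF_i/10), G_i = 10^(G_i,dB/10)
  Stage 1: F_1 = 10^(6.35/10) = 4.315, G_1 = 10^(−6.35/10) = 0.2317
  Stage 2: F_2 = 10^(2.01/10) = 1.589, G_2 = 10^(14.8/10) = 30.20
  Stage 3: F_3 = 10^(3.78/10) = 2.388, G_3 = 10^(19.5/10) = 89.13
Friis cascade:
  F = 4.315 + (1.589 − 1)/0.2317 + (2.388 − 1)/6.998 = 7.053
NF = 10 log₁₀(7.053) = 8.48 dB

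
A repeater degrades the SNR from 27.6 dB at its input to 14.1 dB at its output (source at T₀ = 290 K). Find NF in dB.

NF (dB) = SNR_in(dB) − SNR_out(dB) when the source is at T₀
NF = 27.6 − 14.1 = 13.5 dB

13.5 dB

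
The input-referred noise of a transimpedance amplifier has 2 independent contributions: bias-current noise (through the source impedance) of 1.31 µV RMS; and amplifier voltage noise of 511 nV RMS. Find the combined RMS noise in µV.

Uncorrelated sources add in power (mean-square): V_tot = √(ΣV_i²)
V_tot = √[(1.31×10⁻⁶)² + (5.11×10⁻⁷)²] = 1.41×10⁻⁶ V = 1.41 µV

1.41 µV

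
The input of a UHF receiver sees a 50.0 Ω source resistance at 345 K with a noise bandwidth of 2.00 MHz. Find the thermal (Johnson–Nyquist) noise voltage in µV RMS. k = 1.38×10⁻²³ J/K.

V_n = √(4kTRB)
4kTRB = 4 × 1.38×10⁻²³ × 345 × 5.00×10¹ × 2.00×10⁶ = 1.90×10⁻¹² V²
V_n = √(1.90×10⁻¹²) = 1.38×10⁻⁶ V = 1.38 µV

1.38 µV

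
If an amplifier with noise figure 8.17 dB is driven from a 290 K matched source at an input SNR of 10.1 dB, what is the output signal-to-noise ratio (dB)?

1.93 dB

By definition F = SNR_in/SNR_out, so in dB: SNR_out = SNR_in − NF
SNR_out = 10.1 − 8.17 = 1.93 dB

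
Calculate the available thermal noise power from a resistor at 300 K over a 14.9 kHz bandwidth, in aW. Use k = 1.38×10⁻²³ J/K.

P_n = kTB = 1.38×10⁻²³ × 300 × 1.49×10⁴ = 6.17×10⁻¹⁷ W = 61.7 aW

61.7 aW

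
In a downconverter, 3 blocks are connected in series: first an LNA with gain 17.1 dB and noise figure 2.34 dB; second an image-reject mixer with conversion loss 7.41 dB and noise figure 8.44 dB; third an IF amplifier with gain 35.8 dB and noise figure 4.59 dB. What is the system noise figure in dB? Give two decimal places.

Convert to linear (a loss of L dB is a gain of −L dB): F_i = 10^(NF_i/10), G_i = 10^(G_i,dB/10)
  Stage 1: F_1 = 10^(2.34/10) = 1.714, G_1 = 10^(17.1/10) = 51.29
  Stage 2: F_2 = 10^(8.44/10) = 6.982, G_2 = 10^(−7.41/10) = 0.1816
  Stage 3: F_3 = 10^(4.59/10) = 2.877, G_3 = 10^(35.8/10) = 3802
Friis cascade:
  F = 1.714 + (6.982 − 1)/51.29 + (2.877 − 1)/9.311 = 2.032
NF = 10 log₁₀(2.032) = 3.08 dB

3.08 dB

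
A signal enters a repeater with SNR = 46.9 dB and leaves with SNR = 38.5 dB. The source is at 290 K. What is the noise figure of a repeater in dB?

NF (dB) = SNR_in(dB) − SNR_out(dB) when the source is at T₀
NF = 46.9 − 38.5 = 8.4 dB

8.4 dB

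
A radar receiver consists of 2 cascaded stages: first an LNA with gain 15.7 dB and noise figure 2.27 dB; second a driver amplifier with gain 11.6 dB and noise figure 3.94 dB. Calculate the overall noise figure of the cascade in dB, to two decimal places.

Convert to linear (a loss of L dB is a gain of −L dB): F_i = 10^(NF_i/10), G_i = 10^(G_i,dB/10)
  Stage 1: F_1 = 10^(2.27/10) = 1.687, G_1 = 10^(15.7/10) = 37.15
  Stage 2: F_2 = 10^(3.94/10) = 2.477, G_2 = 10^(11.6/10) = 14.45
Friis cascade:
  F = 1.687 + (2.477 − 1)/37.15 = 1.726
NF = 10 log₁₀(1.726) = 2.37 dB

2.37 dB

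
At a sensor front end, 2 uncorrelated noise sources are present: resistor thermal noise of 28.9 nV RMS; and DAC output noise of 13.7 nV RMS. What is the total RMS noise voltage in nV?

32.0 nV

Uncorrelated sources add in power (mean-square): V_tot = √(ΣV_i²)
V_tot = √[(2.89×10⁻⁸)² + (1.37×10⁻⁸)²] = 3.20×10⁻⁸ V = 32.0 nV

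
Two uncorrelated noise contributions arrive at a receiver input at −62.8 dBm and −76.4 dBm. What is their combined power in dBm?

−62.6 dBm

Convert to linear, add, convert back:
P₁ = 5.25×10⁻¹⁰ W, P₂ = 2.29×10⁻¹¹ W
P_tot = 5.48×10⁻¹⁰ W → 10 log₁₀(P_tot / 10⁻³) = −62.6 dBm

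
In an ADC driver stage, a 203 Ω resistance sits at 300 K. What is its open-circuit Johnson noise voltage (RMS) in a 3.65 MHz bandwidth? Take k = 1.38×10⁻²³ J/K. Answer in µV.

3.50 µV

V_n = √(4kTRB)
4kTRB = 4 × 1.38×10⁻²³ × 300 × 2.03×10² × 3.65×10⁶ = 1.23×10⁻¹¹ V²
V_n = √(1.23×10⁻¹¹) = 3.50×10⁻⁶ V = 3.50 µV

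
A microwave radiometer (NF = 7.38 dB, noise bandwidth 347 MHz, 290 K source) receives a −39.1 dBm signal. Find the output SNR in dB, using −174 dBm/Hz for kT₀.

Noise floor: N = −174 + 10 log₁₀(B) + NF
10 log₁₀(3.47×10⁸) = 85.4 dB
N = −174 + 85.4 + 7.38 = −81.22 dBm
SNR = P_sig − N = −39.1 − (−81.22) = 42.12 dB → 42.1 dB

42.1 dB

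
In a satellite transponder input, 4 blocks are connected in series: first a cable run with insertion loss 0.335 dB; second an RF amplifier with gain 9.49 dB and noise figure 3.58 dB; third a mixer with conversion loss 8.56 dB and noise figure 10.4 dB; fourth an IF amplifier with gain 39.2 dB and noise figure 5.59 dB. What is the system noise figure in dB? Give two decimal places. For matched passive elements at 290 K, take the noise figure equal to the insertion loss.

7.75 dB

Convert to linear (a loss of L dB is a gain of −L dB): F_i = 10^(NF_i/10), G_i = 10^(G_i,dB/10)
  Stage 1: F_1 = 10^(0.335/10) = 1.080, G_1 = 10^(−0.335/10) = 0.9258
  Stage 2: F_2 = 10^(3.58/10) = 2.280, G_2 = 10^(9.49/10) = 8.892
  Stage 3: F_3 = 10^(10.4/10) = 10.96, G_3 = 10^(−8.56/10) = 0.1393
  Stage 4: F_4 = 10^(5.59/10) = 3.622, G_4 = 10^(39.2/10) = 8318
Friis cascade:
  F = 1.080 + (2.280 − 1)/0.9258 + (10.96 − 1)/8.232 + (3.622 − 1)/1.147 = 5.960
NF = 10 log₁₀(5.960) = 7.75 dB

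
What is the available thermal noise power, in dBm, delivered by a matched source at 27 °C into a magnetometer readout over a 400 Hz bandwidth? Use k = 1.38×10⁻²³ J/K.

−147.8 dBm

T = 27 °C + 273.15 = 300.15 K
P_n = kTB = 1.38×10⁻²³ × 300.15 × 4.00×10² = 1.66×10⁻¹⁸ W
In dBm: 10 log₁₀(1.66×10⁻¹⁸ / 10⁻³) = −147.8 dBm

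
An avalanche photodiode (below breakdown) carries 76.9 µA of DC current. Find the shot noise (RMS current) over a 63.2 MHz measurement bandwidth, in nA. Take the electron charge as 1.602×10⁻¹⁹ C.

I_n = √(2qI·B)
2qI·B = 2 × 1.602×10⁻¹⁹ × 7.69×10⁻⁵ × 6.32×10⁷ = 1.56×10⁻¹⁵ A²
I_n = √(1.56×10⁻¹⁵) = 3.95×10⁻⁸ A = 39.5 nA

39.5 nA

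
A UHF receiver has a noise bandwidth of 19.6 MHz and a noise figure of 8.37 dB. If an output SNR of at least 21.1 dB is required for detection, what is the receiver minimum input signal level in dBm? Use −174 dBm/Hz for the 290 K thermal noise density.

−71.6 dBm

Sensitivity = −174 + 10 log₁₀(B) + NF + SNR_min
= −174 + 72.92 + 8.37 + 21.1
= −71.61 dBm → −71.6 dBm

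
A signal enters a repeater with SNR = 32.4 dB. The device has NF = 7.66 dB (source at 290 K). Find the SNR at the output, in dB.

By definition F = SNR_in/SNR_out, so in dB: SNR_out = SNR_in − NF
SNR_out = 32.4 − 7.66 = 24.74 dB

24.74 dB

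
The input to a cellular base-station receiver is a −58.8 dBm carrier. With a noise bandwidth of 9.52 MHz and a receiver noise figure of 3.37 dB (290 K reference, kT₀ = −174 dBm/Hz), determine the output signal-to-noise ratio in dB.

42.0 dB

Noise floor: N = −174 + 10 log₁₀(B) + NF
10 log₁₀(9.52×10⁶) = 69.79 dB
N = −174 + 69.79 + 3.37 = −100.84 dBm
SNR = P_sig − N = −58.8 − (−100.84) = 42.04 dB → 42.0 dB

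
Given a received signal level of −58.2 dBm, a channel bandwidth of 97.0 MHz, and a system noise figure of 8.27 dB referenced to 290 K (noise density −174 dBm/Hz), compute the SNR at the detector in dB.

27.7 dB

Noise floor: N = −174 + 10 log₁₀(B) + NF
10 log₁₀(9.70×10⁷) = 79.87 dB
N = −174 + 79.87 + 8.27 = −85.86 dBm
SNR = P_sig − N = −58.2 − (−85.86) = 27.66 dB → 27.7 dB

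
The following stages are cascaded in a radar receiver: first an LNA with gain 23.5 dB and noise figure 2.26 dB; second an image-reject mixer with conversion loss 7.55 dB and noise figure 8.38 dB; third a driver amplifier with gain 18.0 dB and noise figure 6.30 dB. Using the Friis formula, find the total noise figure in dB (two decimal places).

Convert to linear (a loss of L dB is a gain of −L dB): F_i = 10^(NF_i/10), G_i = 10^(G_i,dB/10)
  Stage 1: F_1 = 10^(2.26/10) = 1.683, G_1 = 10^(23.5/10) = 223.9
  Stage 2: F_2 = 10^(8.38/10) = 6.887, G_2 = 10^(−7.55/10) = 0.1758
  Stage 3: F_3 = 10^(6.30/10) = 4.266, G_3 = 10^(18.0/10) = 63.10
Friis cascade:
  F = 1.683 + (6.887 − 1)/223.9 + (4.266 − 1)/39.36 = 1.792
NF = 10 log₁₀(1.792) = 2.53 dB

2.53 dB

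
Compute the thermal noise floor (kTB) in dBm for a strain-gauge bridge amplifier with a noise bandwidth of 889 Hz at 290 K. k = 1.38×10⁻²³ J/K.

P_n = kTB = 1.38×10⁻²³ × 290 × 8.89×10² = 3.56×10⁻¹⁸ W
In dBm: 10 log₁₀(3.56×10⁻¹⁸ / 10⁻³) = −144.5 dBm

−144.5 dBm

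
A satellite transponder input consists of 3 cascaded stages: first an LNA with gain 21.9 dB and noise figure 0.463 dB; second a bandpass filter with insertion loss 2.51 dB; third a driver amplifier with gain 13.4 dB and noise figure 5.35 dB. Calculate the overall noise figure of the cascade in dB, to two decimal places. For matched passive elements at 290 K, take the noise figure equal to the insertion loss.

0.59 dB

Convert to linear (a loss of L dB is a gain of −L dB): F_i = 10^(NF_i/10), G_i = 10^(G_i,dB/10)
  Stage 1: F_1 = 10^(0.463/10) = 1.112, G_1 = 10^(21.9/10) = 154.9
  Stage 2: F_2 = 10^(2.51/10) = 1.782, G_2 = 10^(−2.51/10) = 0.5610
  Stage 3: F_3 = 10^(5.35/10) = 3.428, G_3 = 10^(13.4/10) = 21.88
Friis cascade:
  F = 1.112 + (1.782 − 1)/154.9 + (3.428 − 1)/86.90 = 1.145
NF = 10 log₁₀(1.145) = 0.59 dB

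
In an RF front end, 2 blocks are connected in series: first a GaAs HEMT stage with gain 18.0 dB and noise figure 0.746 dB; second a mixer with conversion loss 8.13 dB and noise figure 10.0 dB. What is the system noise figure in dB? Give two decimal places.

1.24 dB

Convert to linear (a loss of L dB is a gain of −L dB): F_i = 10^(NF_i/10), G_i = 10^(G_i,dB/10)
  Stage 1: F_1 = 10^(0.746/10) = 1.187, G_1 = 10^(18.0/10) = 63.10
  Stage 2: F_2 = 10^(10.0/10) = 10.00, G_2 = 10^(−8.13/10) = 0.1538
Friis cascade:
  F = 1.187 + (10.00 − 1)/63.10 = 1.330
NF = 10 log₁₀(1.330) = 1.24 dB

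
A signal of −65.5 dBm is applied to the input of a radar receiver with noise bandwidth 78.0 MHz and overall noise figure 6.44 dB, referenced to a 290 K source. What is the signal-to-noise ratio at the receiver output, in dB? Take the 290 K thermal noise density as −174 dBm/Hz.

Noise floor: N = −174 + 10 log₁₀(B) + NF
10 log₁₀(7.80×10⁷) = 78.92 dB
N = −174 + 78.92 + 6.44 = −88.64 dBm
SNR = P_sig − N = −65.5 − (−88.64) = 23.14 dB → 23.1 dB

23.1 dB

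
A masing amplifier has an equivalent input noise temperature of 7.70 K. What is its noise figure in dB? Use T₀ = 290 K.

0.114 dB

F = 1 + T_e/T₀ = 1 + 7.70/290 = 1.02655
NF = 10 log₁₀(1.02655) = 0.114 dB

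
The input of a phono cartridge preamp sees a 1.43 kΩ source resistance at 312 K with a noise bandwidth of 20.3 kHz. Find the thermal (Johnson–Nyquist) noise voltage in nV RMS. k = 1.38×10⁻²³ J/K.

V_n = √(4kTRB)
4kTRB = 4 × 1.38×10⁻²³ × 312 × 1.43×10³ × 2.03×10⁴ = 5.00×10⁻¹³ V²
V_n = √(5.00×10⁻¹³) = 7.07×10⁻⁷ V = 707 nV

707 nV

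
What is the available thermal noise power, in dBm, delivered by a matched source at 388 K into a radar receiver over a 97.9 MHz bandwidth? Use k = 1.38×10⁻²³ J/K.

P_n = kTB = 1.38×10⁻²³ × 388 × 9.79×10⁷ = 5.24×10⁻¹³ W
In dBm: 10 log₁₀(5.24×10⁻¹³ / 10⁻³) = −92.8 dBm

−92.8 dBm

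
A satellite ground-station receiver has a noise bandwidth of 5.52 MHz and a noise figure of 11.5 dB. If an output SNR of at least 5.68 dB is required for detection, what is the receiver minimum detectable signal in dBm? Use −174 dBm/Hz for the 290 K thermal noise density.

−89.4 dBm

Sensitivity = −174 + 10 log₁₀(B) + NF + SNR_min
= −174 + 67.42 + 11.5 + 5.68
= −89.40 dBm → −89.4 dBm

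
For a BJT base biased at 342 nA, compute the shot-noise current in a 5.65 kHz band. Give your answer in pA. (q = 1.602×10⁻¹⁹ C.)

24.9 pA

I_n = √(2qI·B)
2qI·B = 2 × 1.602×10⁻¹⁹ × 3.42×10⁻⁷ × 5.65×10³ = 6.19×10⁻²² A²
I_n = √(6.19×10⁻²²) = 2.49×10⁻¹¹ A = 24.9 pA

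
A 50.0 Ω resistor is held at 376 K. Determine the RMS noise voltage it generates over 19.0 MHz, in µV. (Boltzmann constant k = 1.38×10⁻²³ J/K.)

V_n = √(4kTRB)
4kTRB = 4 × 1.38×10⁻²³ × 376 × 5.00×10¹ × 1.90×10⁷ = 1.97×10⁻¹¹ V²
V_n = √(1.97×10⁻¹¹) = 4.44×10⁻⁶ V = 4.44 µV

4.44 µV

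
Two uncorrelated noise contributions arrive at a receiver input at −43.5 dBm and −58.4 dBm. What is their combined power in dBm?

Convert to linear, add, convert back:
P₁ = 4.47×10⁻⁸ W, P₂ = 1.45×10⁻⁹ W
P_tot = 4.61×10⁻⁸ W → 10 log₁₀(P_tot / 10⁻³) = −43.4 dBm

−43.4 dBm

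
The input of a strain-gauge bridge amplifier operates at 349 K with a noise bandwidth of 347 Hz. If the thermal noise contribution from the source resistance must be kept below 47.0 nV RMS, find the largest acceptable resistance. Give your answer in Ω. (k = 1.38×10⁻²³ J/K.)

Johnson–Nyquist: V_n = √(4kTRB) ⇒ R = V_n² / (4kTB)
4kTB = 4 × 1.38×10⁻²³ × 349 × 3.47×10² = 6.68×10⁻¹⁸
R = (4.70×10⁻⁸)² / 6.68×10⁻¹⁸ = 3.30×10² Ω = 330 Ω

330 Ω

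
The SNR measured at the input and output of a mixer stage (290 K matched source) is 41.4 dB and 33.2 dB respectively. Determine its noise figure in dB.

8.2 dB

NF (dB) = SNR_in(dB) − SNR_out(dB) when the source is at T₀
NF = 41.4 − 33.2 = 8.2 dB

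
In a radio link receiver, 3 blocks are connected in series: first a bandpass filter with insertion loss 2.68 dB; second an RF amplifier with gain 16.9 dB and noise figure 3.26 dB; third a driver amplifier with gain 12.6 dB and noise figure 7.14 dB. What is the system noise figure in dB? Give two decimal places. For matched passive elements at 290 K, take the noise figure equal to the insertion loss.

6.11 dB

Convert to linear (a loss of L dB is a gain of −L dB): F_i = 10^(NF_i/10), G_i = 10^(G_i,dB/10)
  Stage 1: F_1 = 10^(2.68/10) = 1.854, G_1 = 10^(−2.68/10) = 0.5395
  Stage 2: F_2 = 10^(3.26/10) = 2.118, G_2 = 10^(16.9/10) = 48.98
  Stage 3: F_3 = 10^(7.14/10) = 5.176, G_3 = 10^(12.6/10) = 18.20
Friis cascade:
  F = 1.854 + (2.118 − 1)/0.5395 + (5.176 − 1)/26.42 = 4.084
NF = 10 log₁₀(4.084) = 6.11 dB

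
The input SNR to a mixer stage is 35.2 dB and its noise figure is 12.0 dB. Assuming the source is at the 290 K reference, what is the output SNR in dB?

By definition F = SNR_in/SNR_out, so in dB: SNR_out = SNR_in − NF
SNR_out = 35.2 − 12.0 = 23.2 dB

23.2 dB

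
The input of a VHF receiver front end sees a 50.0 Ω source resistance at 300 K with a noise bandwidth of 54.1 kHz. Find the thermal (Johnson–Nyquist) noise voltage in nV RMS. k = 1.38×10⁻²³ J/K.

V_n = √(4kTRB)
4kTRB = 4 × 1.38×10⁻²³ × 300 × 5.00×10¹ × 5.41×10⁴ = 4.48×10⁻¹⁴ V²
V_n = √(4.48×10⁻¹⁴) = 2.12×10⁻⁷ V = 212 nV

212 nV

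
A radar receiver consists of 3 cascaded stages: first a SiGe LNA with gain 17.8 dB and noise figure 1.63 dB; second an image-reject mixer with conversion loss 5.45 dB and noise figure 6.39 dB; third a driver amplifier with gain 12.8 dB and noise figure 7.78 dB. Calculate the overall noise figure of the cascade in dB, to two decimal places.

Convert to linear (a loss of L dB is a gain of −L dB): F_i = 10^(NF_i/10), G_i = 10^(G_i,dB/10)
  Stage 1: F_1 = 10^(1.63/10) = 1.455, G_1 = 10^(17.8/10) = 60.26
  Stage 2: F_2 = 10^(6.39/10) = 4.355, G_2 = 10^(−5.45/10) = 0.2851
  Stage 3: F_3 = 10^(7.78/10) = 5.998, G_3 = 10^(12.8/10) = 19.05
Friis cascade:
  F = 1.455 + (4.355 − 1)/60.26 + (5.998 − 1)/17.18 = 1.802
NF = 10 log₁₀(1.802) = 2.56 dB

2.56 dB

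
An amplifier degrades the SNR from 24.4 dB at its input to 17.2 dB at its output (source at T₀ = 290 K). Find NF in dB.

NF (dB) = SNR_in(dB) − SNR_out(dB) when the source is at T₀
NF = 24.4 − 17.2 = 7.2 dB

7.2 dB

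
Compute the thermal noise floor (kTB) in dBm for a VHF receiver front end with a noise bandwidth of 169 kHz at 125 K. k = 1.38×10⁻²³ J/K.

−125.4 dBm

P_n = kTB = 1.38×10⁻²³ × 125 × 1.69×10⁵ = 2.92×10⁻¹⁶ W
In dBm: 10 log₁₀(2.92×10⁻¹⁶ / 10⁻³) = −125.4 dBm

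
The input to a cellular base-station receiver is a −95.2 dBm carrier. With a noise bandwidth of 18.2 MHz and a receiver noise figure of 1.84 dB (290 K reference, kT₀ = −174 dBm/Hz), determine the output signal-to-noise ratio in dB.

Noise floor: N = −174 + 10 log₁₀(B) + NF
10 log₁₀(1.82×10⁷) = 72.6 dB
N = −174 + 72.6 + 1.84 = −99.56 dBm
SNR = P_sig − N = −95.2 − (−99.56) = 4.36 dB → 4.4 dB

4.4 dB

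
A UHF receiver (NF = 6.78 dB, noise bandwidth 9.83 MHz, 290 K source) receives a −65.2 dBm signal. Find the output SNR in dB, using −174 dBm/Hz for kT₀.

Noise floor: N = −174 + 10 log₁₀(B) + NF
10 log₁₀(9.83×10⁶) = 69.93 dB
N = −174 + 69.93 + 6.78 = −97.29 dBm
SNR = P_sig − N = −65.2 − (−97.29) = 32.09 dB → 32.1 dB

32.1 dB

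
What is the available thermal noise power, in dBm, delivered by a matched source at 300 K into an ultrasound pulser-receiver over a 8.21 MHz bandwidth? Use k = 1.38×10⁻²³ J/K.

P_n = kTB = 1.38×10⁻²³ × 300 × 8.21×10⁶ = 3.40×10⁻¹⁴ W
In dBm: 10 log₁₀(3.40×10⁻¹⁴ / 10⁻³) = −104.7 dBm

−104.7 dBm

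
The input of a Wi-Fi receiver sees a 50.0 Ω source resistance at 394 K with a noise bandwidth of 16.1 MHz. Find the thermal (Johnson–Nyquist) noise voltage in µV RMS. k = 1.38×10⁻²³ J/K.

4.18 µV

V_n = √(4kTRB)
4kTRB = 4 × 1.38×10⁻²³ × 394 × 5.00×10¹ × 1.61×10⁷ = 1.75×10⁻¹¹ V²
V_n = √(1.75×10⁻¹¹) = 4.18×10⁻⁶ V = 4.18 µV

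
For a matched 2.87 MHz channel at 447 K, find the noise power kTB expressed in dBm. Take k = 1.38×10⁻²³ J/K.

P_n = kTB = 1.38×10⁻²³ × 447 × 2.87×10⁶ = 1.77×10⁻¹⁴ W
In dBm: 10 log₁₀(1.77×10⁻¹⁴ / 10⁻³) = −107.5 dBm

−107.5 dBm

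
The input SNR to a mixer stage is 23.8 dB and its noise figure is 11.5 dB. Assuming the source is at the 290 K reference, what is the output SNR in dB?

12.3 dB

By definition F = SNR_in/SNR_out, so in dB: SNR_out = SNR_in − NF
SNR_out = 23.8 − 11.5 = 12.3 dB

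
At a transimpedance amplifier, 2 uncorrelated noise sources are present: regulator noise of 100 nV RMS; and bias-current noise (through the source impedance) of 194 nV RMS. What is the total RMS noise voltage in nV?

218 nV

Uncorrelated sources add in power (mean-square): V_tot = √(ΣV_i²)
V_tot = √[(1.00×10⁻⁷)² + (1.94×10⁻⁷)²] = 2.18×10⁻⁷ V = 218 nV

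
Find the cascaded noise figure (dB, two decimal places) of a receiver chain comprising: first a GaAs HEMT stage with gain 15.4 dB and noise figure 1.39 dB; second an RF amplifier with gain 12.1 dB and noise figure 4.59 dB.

Convert to linear (a loss of L dB is a gain of −L dB): F_i = 10^(NF_i/10), G_i = 10^(G_i,dB/10)
  Stage 1: F_1 = 10^(1.39/10) = 1.377, G_1 = 10^(15.4/10) = 34.67
  Stage 2: F_2 = 10^(4.59/10) = 2.877, G_2 = 10^(12.1/10) = 16.22
Friis cascade:
  F = 1.377 + (2.877 − 1)/34.67 = 1.431
NF = 10 log₁₀(1.431) = 1.56 dB

1.56 dB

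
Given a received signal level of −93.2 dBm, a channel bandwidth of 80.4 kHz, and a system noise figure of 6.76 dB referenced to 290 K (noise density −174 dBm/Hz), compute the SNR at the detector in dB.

Noise floor: N = −174 + 10 log₁₀(B) + NF
10 log₁₀(8.04×10⁴) = 49.05 dB
N = −174 + 49.05 + 6.76 = −118.19 dBm
SNR = P_sig − N = −93.2 − (−118.19) = 24.99 dB → 25.0 dB

25.0 dB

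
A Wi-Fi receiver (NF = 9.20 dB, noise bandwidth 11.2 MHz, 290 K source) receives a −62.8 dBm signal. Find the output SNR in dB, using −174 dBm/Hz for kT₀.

Noise floor: N = −174 + 10 log₁₀(B) + NF
10 log₁₀(1.12×10⁷) = 70.49 dB
N = −174 + 70.49 + 9.20 = −94.31 dBm
SNR = P_sig − N = −62.8 − (−94.31) = 31.51 dB → 31.5 dB

31.5 dB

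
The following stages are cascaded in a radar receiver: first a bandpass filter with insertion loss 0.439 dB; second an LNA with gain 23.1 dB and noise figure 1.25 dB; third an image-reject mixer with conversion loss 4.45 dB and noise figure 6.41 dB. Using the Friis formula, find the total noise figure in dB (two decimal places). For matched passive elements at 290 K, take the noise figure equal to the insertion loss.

1.74 dB

Convert to linear (a loss of L dB is a gain of −L dB): F_i = 10^(NF_i/10), G_i = 10^(G_i,dB/10)
  Stage 1: F_1 = 10^(0.439/10) = 1.106, G_1 = 10^(−0.439/10) = 0.9039
  Stage 2: F_2 = 10^(1.25/10) = 1.334, G_2 = 10^(23.1/10) = 204.2
  Stage 3: F_3 = 10^(6.41/10) = 4.375, G_3 = 10^(−4.45/10) = 0.3589
Friis cascade:
  F = 1.106 + (1.334 − 1)/0.9039 + (4.375 − 1)/184.5 = 1.494
NF = 10 log₁₀(1.494) = 1.74 dB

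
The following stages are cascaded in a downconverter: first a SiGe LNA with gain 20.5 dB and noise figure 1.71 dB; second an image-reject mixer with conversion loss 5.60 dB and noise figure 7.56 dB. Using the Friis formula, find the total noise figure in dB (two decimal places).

Convert to linear (a loss of L dB is a gain of −L dB): F_i = 10^(NF_i/10), G_i = 10^(G_i,dB/10)
  Stage 1: F_1 = 10^(1.71/10) = 1.483, G_1 = 10^(20.5/10) = 112.2
  Stage 2: F_2 = 10^(7.56/10) = 5.702, G_2 = 10^(−5.60/10) = 0.2754
Friis cascade:
  F = 1.483 + (5.702 − 1)/112.2 = 1.524
NF = 10 log₁₀(1.524) = 1.83 dB

1.83 dB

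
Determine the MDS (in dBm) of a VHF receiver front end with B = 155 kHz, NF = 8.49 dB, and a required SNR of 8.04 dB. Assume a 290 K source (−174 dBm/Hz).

Sensitivity = −174 + 10 log₁₀(B) + NF + SNR_min
= −174 + 51.9 + 8.49 + 8.04
= −105.57 dBm → −105.6 dBm

−105.6 dBm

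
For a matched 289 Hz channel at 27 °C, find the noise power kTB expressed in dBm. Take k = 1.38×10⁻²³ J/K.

T = 27 °C + 273.15 = 300.15 K
P_n = kTB = 1.38×10⁻²³ × 300.15 × 2.89×10² = 1.20×10⁻¹⁸ W
In dBm: 10 log₁₀(1.20×10⁻¹⁸ / 10⁻³) = −149.2 dBm

−149.2 dBm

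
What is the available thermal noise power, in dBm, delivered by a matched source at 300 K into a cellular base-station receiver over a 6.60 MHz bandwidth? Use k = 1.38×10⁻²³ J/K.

P_n = kTB = 1.38×10⁻²³ × 300 × 6.60×10⁶ = 2.73×10⁻¹⁴ W
In dBm: 10 log₁₀(2.73×10⁻¹⁴ / 10⁻³) = −105.6 dBm

−105.6 dBm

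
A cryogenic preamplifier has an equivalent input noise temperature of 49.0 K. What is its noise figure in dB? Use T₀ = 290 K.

F = 1 + T_e/T₀ = 1 + 49.0/290 = 1.16897
NF = 10 log₁₀(1.16897) = 0.678 dB

0.678 dB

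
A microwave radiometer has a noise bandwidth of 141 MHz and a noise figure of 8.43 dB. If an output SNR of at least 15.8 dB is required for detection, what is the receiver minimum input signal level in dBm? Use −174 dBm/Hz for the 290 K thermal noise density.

−68.3 dBm

Sensitivity = −174 + 10 log₁₀(B) + NF + SNR_min
= −174 + 81.49 + 8.43 + 15.8
= −68.28 dBm → −68.3 dBm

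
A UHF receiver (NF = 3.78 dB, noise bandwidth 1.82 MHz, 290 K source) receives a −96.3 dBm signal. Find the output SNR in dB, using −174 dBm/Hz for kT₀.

11.3 dB

Noise floor: N = −174 + 10 log₁₀(B) + NF
10 log₁₀(1.82×10⁶) = 62.6 dB
N = −174 + 62.6 + 3.78 = −107.62 dBm
SNR = P_sig − N = −96.3 − (−107.62) = 11.32 dB → 11.3 dB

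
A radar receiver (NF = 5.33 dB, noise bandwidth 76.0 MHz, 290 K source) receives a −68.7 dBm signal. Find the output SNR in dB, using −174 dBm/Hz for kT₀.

21.2 dB

Noise floor: N = −174 + 10 log₁₀(B) + NF
10 log₁₀(7.60×10⁷) = 78.81 dB
N = −174 + 78.81 + 5.33 = −89.86 dBm
SNR = P_sig − N = −68.7 − (−89.86) = 21.16 dB → 21.2 dB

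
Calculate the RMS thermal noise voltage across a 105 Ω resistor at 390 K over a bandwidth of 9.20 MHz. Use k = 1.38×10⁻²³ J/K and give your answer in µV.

V_n = √(4kTRB)
4kTRB = 4 × 1.38×10⁻²³ × 390 × 1.05×10² × 9.20×10⁶ = 2.08×10⁻¹¹ V²
V_n = √(2.08×10⁻¹¹) = 4.56×10⁻⁶ V = 4.56 µV

4.56 µV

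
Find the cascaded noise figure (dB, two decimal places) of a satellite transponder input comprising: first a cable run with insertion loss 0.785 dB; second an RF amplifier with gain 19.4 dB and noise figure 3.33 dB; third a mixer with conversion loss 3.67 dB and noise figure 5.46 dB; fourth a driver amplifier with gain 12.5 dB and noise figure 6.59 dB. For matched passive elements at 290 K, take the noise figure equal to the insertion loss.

4.36 dB

Convert to linear (a loss of L dB is a gain of −L dB): F_i = 10^(NF_i/10), G_i = 10^(G_i,dB/10)
  Stage 1: F_1 = 10^(0.785/10) = 1.198, G_1 = 10^(−0.785/10) = 0.8346
  Stage 2: F_2 = 10^(3.33/10) = 2.153, G_2 = 10^(19.4/10) = 87.10
  Stage 3: F_3 = 10^(5.46/10) = 3.516, G_3 = 10^(−3.67/10) = 0.4295
  Stage 4: F_4 = 10^(6.59/10) = 4.560, G_4 = 10^(12.5/10) = 17.78
Friis cascade:
  F = 1.198 + (2.153 − 1)/0.8346 + (3.516 − 1)/72.69 + (4.560 − 1)/31.22 = 2.728
NF = 10 log₁₀(2.728) = 4.36 dB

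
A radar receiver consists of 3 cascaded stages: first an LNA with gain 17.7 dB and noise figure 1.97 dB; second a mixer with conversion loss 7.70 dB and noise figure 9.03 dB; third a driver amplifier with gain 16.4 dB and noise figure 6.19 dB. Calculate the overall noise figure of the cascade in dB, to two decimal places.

3.03 dB

Convert to linear (a loss of L dB is a gain of −L dB): F_i = 10^(NF_i/10), G_i = 10^(G_i,dB/10)
  Stage 1: F_1 = 10^(1.97/10) = 1.574, G_1 = 10^(17.7/10) = 58.88
  Stage 2: F_2 = 10^(9.03/10) = 7.998, G_2 = 10^(−7.70/10) = 0.1698
  Stage 3: F_3 = 10^(6.19/10) = 4.159, G_3 = 10^(16.4/10) = 43.65
Friis cascade:
  F = 1.574 + (7.998 − 1)/58.88 + (4.159 − 1)/10.00 = 2.009
NF = 10 log₁₀(2.009) = 3.03 dB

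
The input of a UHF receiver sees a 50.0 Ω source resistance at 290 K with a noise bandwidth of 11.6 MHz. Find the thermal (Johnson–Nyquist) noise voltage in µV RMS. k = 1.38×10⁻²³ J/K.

V_n = √(4kTRB)
4kTRB = 4 × 1.38×10⁻²³ × 290 × 5.00×10¹ × 1.16×10⁷ = 9.28×10⁻¹² V²
V_n = √(9.28×10⁻¹²) = 3.05×10⁻⁶ V = 3.05 µV

3.05 µV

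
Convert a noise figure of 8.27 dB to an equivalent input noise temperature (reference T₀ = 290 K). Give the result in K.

1657 K

F = 10^(8.27/10) = 6.71429
T_e = (F − 1)·T₀ = (6.71429 − 1) × 290 = 1657 K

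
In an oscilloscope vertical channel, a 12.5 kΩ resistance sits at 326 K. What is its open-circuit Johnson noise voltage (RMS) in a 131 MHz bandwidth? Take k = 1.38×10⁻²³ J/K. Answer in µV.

172 µV

V_n = √(4kTRB)
4kTRB = 4 × 1.38×10⁻²³ × 326 × 1.25×10⁴ × 1.31×10⁸ = 2.95×10⁻⁸ V²
V_n = √(2.95×10⁻⁸) = 1.72×10⁻⁴ V = 172 µV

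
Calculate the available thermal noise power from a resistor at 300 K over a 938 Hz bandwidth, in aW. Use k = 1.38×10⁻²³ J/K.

P_n = kTB = 1.38×10⁻²³ × 300 × 9.38×10² = 3.88×10⁻¹⁸ W = 3.88 aW

3.88 aW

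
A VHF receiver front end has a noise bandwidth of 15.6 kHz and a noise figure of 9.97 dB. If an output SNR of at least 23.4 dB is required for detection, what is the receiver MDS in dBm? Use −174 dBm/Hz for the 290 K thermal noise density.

Sensitivity = −174 + 10 log₁₀(B) + NF + SNR_min
= −174 + 41.93 + 9.97 + 23.4
= −98.70 dBm → −98.7 dBm

−98.7 dBm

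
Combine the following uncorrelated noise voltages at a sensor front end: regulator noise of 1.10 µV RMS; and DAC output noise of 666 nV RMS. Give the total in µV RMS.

Uncorrelated sources add in power (mean-square): V_tot = √(ΣV_i²)
V_tot = √[(1.10×10⁻⁶)² + (6.66×10⁻⁷)²] = 1.29×10⁻⁶ V = 1.29 µV

1.29 µV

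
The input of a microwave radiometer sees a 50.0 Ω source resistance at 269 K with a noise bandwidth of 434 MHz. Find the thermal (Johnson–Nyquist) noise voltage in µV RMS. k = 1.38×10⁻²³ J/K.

18.0 µV

V_n = √(4kTRB)
4kTRB = 4 × 1.38×10⁻²³ × 269 × 5.00×10¹ × 4.34×10⁸ = 3.22×10⁻¹⁰ V²
V_n = √(3.22×10⁻¹⁰) = 1.80×10⁻⁵ V = 18.0 µV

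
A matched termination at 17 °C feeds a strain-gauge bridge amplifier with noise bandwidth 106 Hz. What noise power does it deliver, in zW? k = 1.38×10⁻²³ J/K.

T = 17 °C + 273.15 = 290.15 K
P_n = kTB = 1.38×10⁻²³ × 290.15 × 1.06×10² = 4.24×10⁻¹⁹ W = 424 zW

424 zW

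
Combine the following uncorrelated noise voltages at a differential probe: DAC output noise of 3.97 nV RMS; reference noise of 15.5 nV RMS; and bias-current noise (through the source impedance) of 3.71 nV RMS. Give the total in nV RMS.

Uncorrelated sources add in power (mean-square): V_tot = √(ΣV_i²)
V_tot = √[(3.97×10⁻⁹)² + (1.55×10⁻⁸)² + (3.71×10⁻⁹)²] = 1.64×10⁻⁸ V = 16.4 nV

16.4 nV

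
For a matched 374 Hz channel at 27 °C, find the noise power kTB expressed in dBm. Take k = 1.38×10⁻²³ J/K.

T = 27 °C + 273.15 = 300.15 K
P_n = kTB = 1.38×10⁻²³ × 300.15 × 3.74×10² = 1.55×10⁻¹⁸ W
In dBm: 10 log₁₀(1.55×10⁻¹⁸ / 10⁻³) = −148.1 dBm

−148.1 dBm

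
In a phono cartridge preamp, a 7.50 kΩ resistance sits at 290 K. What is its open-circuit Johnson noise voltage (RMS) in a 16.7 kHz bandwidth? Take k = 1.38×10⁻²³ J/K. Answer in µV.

V_n = √(4kTRB)
4kTRB = 4 × 1.38×10⁻²³ × 290 × 7.50×10³ × 1.67×10⁴ = 2.01×10⁻¹² V²
V_n = √(2.01×10⁻¹²) = 1.42×10⁻⁶ V = 1.42 µV

1.42 µV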